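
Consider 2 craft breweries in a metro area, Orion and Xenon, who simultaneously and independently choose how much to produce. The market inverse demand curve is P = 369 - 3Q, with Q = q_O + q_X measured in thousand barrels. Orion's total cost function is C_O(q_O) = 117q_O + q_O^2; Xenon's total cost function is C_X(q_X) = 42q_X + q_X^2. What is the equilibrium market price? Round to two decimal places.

Orion's profit: π_O = (369 - 3Q)q_O - (117q_O + q_O²). Setting ∂π_O/∂q_O = 0: 252 - 8q_O - 3(q_X) = 0.
Xenon's profit: π_X = (369 - 3Q)q_X - (42q_X + q_X²). Setting ∂π_X/∂q_X = 0: 327 - 8q_X - 3(q_O) = 0.
Best responses: q_O = (252 - 3q_X)/8, q_X = (327 - 3q_O)/8.
Substituting one into the other gives q_O = 207/11 and q_X = 372/11.
Total output Q = 579/11, so price P = 369 - 3·(579/11) = 211.0909.

211.09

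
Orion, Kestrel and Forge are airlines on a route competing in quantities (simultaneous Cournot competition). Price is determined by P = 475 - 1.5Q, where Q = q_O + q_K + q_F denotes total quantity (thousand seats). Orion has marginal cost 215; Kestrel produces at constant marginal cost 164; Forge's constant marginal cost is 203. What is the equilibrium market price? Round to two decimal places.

Orion's profit: π_O = (475 - 1.5Q)q_O - (215q_O). Setting ∂π_O/∂q_O = 0: 260 - 3q_O - (3/2)(q_K + q_F) = 0.
Kestrel's first-order condition: 311 - 3q_K - (3/2)(q_O + q_F) = 0.
Forge's first-order condition: 272 - 3q_F - (3/2)(q_O + q_K) = 0.
Adding the 3 first-order conditions: 843 − 6Q = 0, so Q = 281/2.
Back-substituting: q_O = (260 − 843/4)/(3/2) = 197/6, q_K = (311 − 843/4)/(3/2) = 401/6, q_F = (272 − 843/4)/(3/2) = 245/6.
Total output Q = 281/2, so price P = 475 - (3/2)·(281/2) = 1057/4.

264.25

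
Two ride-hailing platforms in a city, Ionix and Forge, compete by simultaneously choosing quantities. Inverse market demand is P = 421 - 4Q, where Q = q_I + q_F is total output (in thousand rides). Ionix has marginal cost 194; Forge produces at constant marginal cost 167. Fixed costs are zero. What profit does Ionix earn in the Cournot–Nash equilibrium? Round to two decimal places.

1111.11

Ionix's profit: π_I = (421 - 4Q)q_I - (194q_I). Setting ∂π_I/∂q_I = 0: 227 - 8q_I - 4(q_F) = 0.
Forge's profit: π_F = (421 - 4Q)q_F - (167q_F). Setting ∂π_F/∂q_F = 0: 254 - 8q_F - 4(q_I) = 0.
Best responses: q_I = (227 - 4q_F)/8, q_F = (254 - 4q_I)/8.
Solving the pair: q_I = 50/3, q_F = 281/12.
Price P = 421 - 4·(481/12) = 782/3.
Ionix's profit: (782/3 - 194)·(50/3) = 1111.1111.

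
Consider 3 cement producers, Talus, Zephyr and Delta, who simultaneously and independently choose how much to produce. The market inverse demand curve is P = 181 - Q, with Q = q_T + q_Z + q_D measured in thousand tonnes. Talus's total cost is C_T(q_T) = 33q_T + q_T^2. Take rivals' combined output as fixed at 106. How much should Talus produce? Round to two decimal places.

10.50

With rivals' combined output fixed at 106, Talus's profit is π_T = (181 - 106 - q_T)q_T - (33q_T + q_T²) = (75 - q_T)q_T - (33q_T + q_T²).
∂π_T/∂q_T = 42 - 4q_T = 0, so q_T = 21/2.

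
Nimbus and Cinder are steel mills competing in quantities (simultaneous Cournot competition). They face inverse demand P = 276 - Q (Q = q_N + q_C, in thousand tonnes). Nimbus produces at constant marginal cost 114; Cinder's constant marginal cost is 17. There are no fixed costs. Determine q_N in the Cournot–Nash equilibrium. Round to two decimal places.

Nimbus's profit: π_N = (276 - Q)q_N - (114q_N). Setting ∂π_N/∂q_N = 0: 162 - 2q_N - (q_C) = 0.
Cinder's profit: π_C = (276 - Q)q_C - (17q_C). Setting ∂π_C/∂q_C = 0: 259 - 2q_C - (q_N) = 0.
Rearranging gives the reaction functions q_N = (162 - q_C)/2 and q_C = (259 - q_N)/2.
Substituting one into the other gives q_N = 65/3 and q_C = 356/3.

21.67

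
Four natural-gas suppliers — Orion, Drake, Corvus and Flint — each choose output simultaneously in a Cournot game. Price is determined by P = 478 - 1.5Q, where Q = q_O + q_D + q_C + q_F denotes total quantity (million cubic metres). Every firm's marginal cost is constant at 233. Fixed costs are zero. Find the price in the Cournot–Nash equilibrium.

A representative firm's profit is π_i = q_i(478 - 1.5Q) - 233q_i.
Setting ∂π_i/∂q_i = 0 with rivals' quantities fixed: 245 - 3q_i - (3/2)·Σ_{j≠i} q_j = 0.
By symmetry each firm produces the same amount; substituting Σ_{j≠i} q_j = 3q_i yields q_i = 245/(15/2) = 98/3.
Total output Q = 392/3, so price P = 478 - (3/2)·(392/3) = 282.

282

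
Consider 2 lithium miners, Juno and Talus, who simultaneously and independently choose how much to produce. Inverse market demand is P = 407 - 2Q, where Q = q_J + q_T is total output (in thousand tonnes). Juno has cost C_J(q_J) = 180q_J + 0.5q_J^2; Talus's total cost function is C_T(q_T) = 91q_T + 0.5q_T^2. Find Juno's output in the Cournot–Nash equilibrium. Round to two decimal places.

23.95

Juno's profit: π_J = (407 - 2Q)q_J - (180q_J + (1/2)q_J²). Setting ∂π_J/∂q_J = 0: 227 - 5q_J - 2(q_T) = 0.
Talus's profit: π_T = (407 - 2Q)q_T - (91q_T + (1/2)q_T²). Setting ∂π_T/∂q_T = 0: 316 - 5q_T - 2(q_J) = 0.
So q_J = (227 - 2q_T)/5 and q_T = (316 - 2q_J)/5.
Solving the pair: q_J = 503/21, q_T = 1126/21.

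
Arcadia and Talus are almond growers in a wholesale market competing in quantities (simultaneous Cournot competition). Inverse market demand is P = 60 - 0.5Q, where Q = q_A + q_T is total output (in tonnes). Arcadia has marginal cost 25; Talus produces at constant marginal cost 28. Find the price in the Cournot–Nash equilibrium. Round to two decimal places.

37.67

Arcadia's profit: π_A = (60 - 0.5Q)q_A - (25q_A). Setting ∂π_A/∂q_A = 0: 35 - q_A - (1/2)(q_T) = 0.
Talus's first-order condition: 32 - q_T - (1/2)(q_A) = 0.
Rearranging gives the reaction functions q_A = (35 - (1/2)q_T) and q_T = (32 - (1/2)q_A).
Substituting one into the other gives q_A = 76/3 and q_T = 58/3.
Total output Q = 134/3, so price P = 60 - (1/2)·(134/3) = 113/3.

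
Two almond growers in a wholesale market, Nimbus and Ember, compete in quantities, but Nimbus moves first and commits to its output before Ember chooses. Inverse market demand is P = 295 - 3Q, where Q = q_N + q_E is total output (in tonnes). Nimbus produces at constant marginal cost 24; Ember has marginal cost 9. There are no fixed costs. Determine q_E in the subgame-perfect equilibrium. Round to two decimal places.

26.33

The follower Ember best-responds to any q_N: π_E = (295 - 3Q)q_E - 9q_E.
∂π_E/∂q_E = 286 - 3q_N - 6q_E = 0 gives the reaction function q_E = (286 - 3q_N)/6.
Nimbus substitutes q_E(q_N) into its own profit: π_N = q_N(295 - 3q_N - (286 - 3q_N)/2) - 24q_N = (152 - (3/2)q_N)q_N - 24q_N.
The leader's first-order condition 128 - 3q_N = 0 yields q_N = 128/3.
Then q_E = (286 - 3·(128/3))/6 = 79/3.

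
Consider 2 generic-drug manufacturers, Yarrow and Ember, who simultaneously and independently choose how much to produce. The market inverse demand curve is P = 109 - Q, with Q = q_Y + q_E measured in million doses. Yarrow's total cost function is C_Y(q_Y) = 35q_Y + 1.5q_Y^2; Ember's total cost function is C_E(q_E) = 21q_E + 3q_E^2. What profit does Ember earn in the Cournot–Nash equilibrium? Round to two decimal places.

Yarrow's profit: π_Y = (109 - Q)q_Y - (35q_Y + (3/2)q_Y²). Setting ∂π_Y/∂q_Y = 0: 74 - 5q_Y - (q_E) = 0.
Ember's profit: π_E = (109 - Q)q_E - (21q_E + 3q_E²). Setting ∂π_E/∂q_E = 0: 88 - 8q_E - (q_Y) = 0.
So q_Y = (74 - q_E)/5 and q_E = (88 - q_Y)/8.
Solving the pair: q_Y = 168/13, q_E = 122/13.
Price P = 109 - 290/13 = 1127/13.
Ember's profit: (1127/13)·(122/13) - 21·(122/13) - 3(122/13)² = 352.2840.

352.28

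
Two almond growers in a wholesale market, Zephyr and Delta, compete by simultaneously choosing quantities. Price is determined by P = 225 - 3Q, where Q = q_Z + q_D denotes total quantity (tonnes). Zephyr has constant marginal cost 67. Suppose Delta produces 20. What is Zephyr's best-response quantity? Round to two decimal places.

With the rival's output fixed at 20, Zephyr's profit is π_Z = (225 - 3·20 - 3q_Z)q_Z - (67q_Z) = (165 - 3q_Z)q_Z - (67q_Z).
∂π_Z/∂q_Z = 98 - 6q_Z = 0, so q_Z = 49/3.

16.33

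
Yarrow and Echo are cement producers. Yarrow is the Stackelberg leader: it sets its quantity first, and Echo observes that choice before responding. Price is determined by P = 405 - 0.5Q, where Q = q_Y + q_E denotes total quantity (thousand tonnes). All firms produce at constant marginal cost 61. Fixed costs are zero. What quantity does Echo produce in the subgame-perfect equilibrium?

Solve by backward induction. Given q_Y, the follower Echo maximises π_E = (405 - (1/2)q_Y - (1/2)q_E)q_E - 61q_E.
Follower FOC: 344 - (1/2)q_Y - q_E = 0, so q_E(q_Y) = (344 - (1/2)q_Y).
Yarrow substitutes q_E(q_Y) into its own profit: π_Y = q_Y(405 - (1/2)q_Y - (344 - (1/2)q_Y)/2) - 61q_Y = (233 - (1/4)q_Y)q_Y - 61q_Y.
Maximising: ∂π_Y/∂q_Y = 172 - (1/2)q_Y = 0, giving q_Y = 344.
Then q_E = (344 - (1/2)·344) = 172.

172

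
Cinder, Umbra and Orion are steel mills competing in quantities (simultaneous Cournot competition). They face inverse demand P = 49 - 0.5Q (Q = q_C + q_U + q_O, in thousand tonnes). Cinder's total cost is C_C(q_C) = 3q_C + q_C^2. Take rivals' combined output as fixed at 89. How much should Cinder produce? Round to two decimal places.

0.50

With rivals' combined output fixed at 89, Cinder's profit is π_C = (49 - (1/2)·89 - (1/2)q_C)q_C - (3q_C + q_C²) = (9/2 - (1/2)q_C)q_C - (3q_C + q_C²).
∂π_C/∂q_C = 3/2 - 3q_C = 0, so q_C = 1/2.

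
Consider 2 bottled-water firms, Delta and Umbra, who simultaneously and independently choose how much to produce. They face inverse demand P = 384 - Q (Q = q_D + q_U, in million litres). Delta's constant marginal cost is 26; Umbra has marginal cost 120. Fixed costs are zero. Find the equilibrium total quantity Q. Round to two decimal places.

207.33

Delta's profit: π_D = (384 - Q)q_D - (26q_D). Setting ∂π_D/∂q_D = 0: 358 - 2q_D - (q_U) = 0.
Umbra's profit: π_U = (384 - Q)q_U - (120q_U). Setting ∂π_U/∂q_U = 0: 264 - 2q_U - (q_D) = 0.
Rearranging gives the reaction functions q_D = (358 - q_U)/2 and q_U = (264 - q_D)/2.
Solving the pair: q_D = 452/3, q_U = 170/3.
Total output Q = 452/3 + 170/3 = 622/3.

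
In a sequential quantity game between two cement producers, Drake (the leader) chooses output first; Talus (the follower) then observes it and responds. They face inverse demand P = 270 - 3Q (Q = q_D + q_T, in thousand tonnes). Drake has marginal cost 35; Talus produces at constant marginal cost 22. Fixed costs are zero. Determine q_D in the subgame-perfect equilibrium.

37

Solve by backward induction. Given q_D, the follower Talus maximises π_T = (270 - 3q_D - 3q_T)q_T - 22q_T.
∂π_T/∂q_T = 248 - 3q_D - 6q_T = 0 gives the reaction function q_T = (248 - 3q_D)/6.
The leader anticipates this reaction. Substituting into P = 270 - 3Q gives P = 146 - (3/2)q_D, so π_D = (146 - (3/2)q_D)q_D - 35q_D.
Leader FOC: 111 - 3q_D = 0, so q_D = 37.
Then q_T = (248 - 3·37)/6 = 137/6.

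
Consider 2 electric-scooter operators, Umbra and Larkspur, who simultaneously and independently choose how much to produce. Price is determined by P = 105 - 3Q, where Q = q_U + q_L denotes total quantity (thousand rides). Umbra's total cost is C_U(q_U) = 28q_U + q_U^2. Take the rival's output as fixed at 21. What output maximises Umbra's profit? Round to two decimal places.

With the rival's output fixed at 21, Umbra's profit is π_U = (105 - 3·21 - 3q_U)q_U - (28q_U + q_U²) = (42 - 3q_U)q_U - (28q_U + q_U²).
∂π_U/∂q_U = 14 - 8q_U = 0, so q_U = 7/4.

1.75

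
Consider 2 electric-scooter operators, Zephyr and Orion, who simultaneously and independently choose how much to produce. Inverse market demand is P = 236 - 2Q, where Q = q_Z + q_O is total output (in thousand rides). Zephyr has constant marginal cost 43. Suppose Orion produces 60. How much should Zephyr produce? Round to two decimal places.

With the rival's output fixed at 60, Zephyr's profit is π_Z = (236 - 2·60 - 2q_Z)q_Z - (43q_Z) = (116 - 2q_Z)q_Z - (43q_Z).
∂π_Z/∂q_Z = 73 - 4q_Z = 0, so q_Z = 73/4.

18.25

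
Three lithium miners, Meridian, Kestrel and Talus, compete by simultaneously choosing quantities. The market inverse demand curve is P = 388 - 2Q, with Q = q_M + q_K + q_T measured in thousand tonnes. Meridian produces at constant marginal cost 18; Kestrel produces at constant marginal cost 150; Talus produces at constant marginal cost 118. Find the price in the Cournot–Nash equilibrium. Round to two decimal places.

Meridian's profit: π_M = (388 - 2Q)q_M - (18q_M). Setting ∂π_M/∂q_M = 0: 370 - 4q_M - 2(q_K + q_T) = 0.
Kestrel's first-order condition: 238 - 4q_K - 2(q_M + q_T) = 0.
Talus's first-order condition: 270 - 4q_T - 2(q_M + q_K) = 0.
Adding the 3 conditions: 878 − 4Q − 4Q = 0, i.e. Q = 439/4.
Back-substituting: q_M = (370 − 439/2)/2 = 301/4, q_K = (238 − 439/2)/2 = 37/4, q_T = (270 − 439/2)/2 = 101/4.
Total output Q = 439/4, so price P = 388 - 2·(439/4) = 337/2.

168.50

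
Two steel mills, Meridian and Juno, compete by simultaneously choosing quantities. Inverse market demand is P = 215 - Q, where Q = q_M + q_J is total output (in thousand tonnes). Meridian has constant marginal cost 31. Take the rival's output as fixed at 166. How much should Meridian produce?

With the rival's output fixed at 166, Meridian's profit is π_M = (215 - 166 - q_M)q_M - (31q_M) = (49 - q_M)q_M - (31q_M).
∂π_M/∂q_M = 18 - 2q_M = 0, so q_M = 9.

9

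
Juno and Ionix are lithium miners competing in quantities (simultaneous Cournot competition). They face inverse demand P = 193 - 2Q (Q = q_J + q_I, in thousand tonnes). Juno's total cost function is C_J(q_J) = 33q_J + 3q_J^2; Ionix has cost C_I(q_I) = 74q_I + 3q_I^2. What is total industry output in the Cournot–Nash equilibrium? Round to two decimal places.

23.25

Juno's profit: π_J = (193 - 2Q)q_J - (33q_J + 3q_J²). Setting ∂π_J/∂q_J = 0: 160 - 10q_J - 2(q_I) = 0.
Ionix's profit: π_I = (193 - 2Q)q_I - (74q_I + 3q_I²). Setting ∂π_I/∂q_I = 0: 119 - 10q_I - 2(q_J) = 0.
So q_J = (160 - 2q_I)/10 and q_I = (119 - 2q_J)/10.
Substituting one into the other gives q_J = 227/16 and q_I = 145/16.
Total output Q = 227/16 + 145/16 = 93/4.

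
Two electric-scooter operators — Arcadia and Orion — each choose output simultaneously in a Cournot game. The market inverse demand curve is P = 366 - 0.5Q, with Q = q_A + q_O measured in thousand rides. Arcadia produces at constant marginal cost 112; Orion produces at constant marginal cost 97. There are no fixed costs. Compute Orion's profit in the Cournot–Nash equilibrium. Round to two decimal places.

Arcadia's profit: π_A = (366 - 0.5Q)q_A - (112q_A). Setting ∂π_A/∂q_A = 0: 254 - q_A - (1/2)(q_O) = 0.
Orion's first-order condition: 269 - q_O - (1/2)(q_A) = 0.
So q_A = (254 - (1/2)q_O) and q_O = (269 - (1/2)q_A).
Solving the pair: q_A = 478/3, q_O = 568/3.
Price P = 366 - (1/2)·(1046/3) = 575/3.
Orion's profit: (575/3 - 97)·(568/3) = 17923.5556.

17923.56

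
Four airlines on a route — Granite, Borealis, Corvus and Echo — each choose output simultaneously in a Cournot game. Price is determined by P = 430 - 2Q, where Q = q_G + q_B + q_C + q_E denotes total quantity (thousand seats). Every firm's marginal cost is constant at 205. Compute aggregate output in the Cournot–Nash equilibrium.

90

A representative firm's profit is π_i = q_i(430 - 2Q) - 205q_i.
Setting ∂π_i/∂q_i = 0 with rivals' quantities fixed: 225 - 4q_i - 2·Σ_{j≠i} q_j = 0.
By symmetry each firm produces the same amount; substituting Σ_{j≠i} q_j = 3q_i yields q_i = 225/10 = 45/2.
Total output Q = 45/2 + 45/2 + 45/2 + 45/2 = 90.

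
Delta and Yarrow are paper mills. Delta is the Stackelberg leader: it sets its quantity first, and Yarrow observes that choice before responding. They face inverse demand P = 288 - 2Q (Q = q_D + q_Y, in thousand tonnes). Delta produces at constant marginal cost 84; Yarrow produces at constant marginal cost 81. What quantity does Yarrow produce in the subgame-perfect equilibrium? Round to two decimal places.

26.63

Solve by backward induction. Given q_D, the follower Yarrow maximises π_Y = (288 - 2q_D - 2q_Y)q_Y - 81q_Y.
Setting the follower's marginal profit to zero, 207 - 2q_D - 4q_Y = 0, i.e. q_Y = (207 - 2q_D)/4.
The leader anticipates this reaction. Substituting into P = 288 - 2Q gives P = 369/2 - q_D, so π_D = (369/2 - q_D)q_D - 84q_D.
Maximising: ∂π_D/∂q_D = 201/2 - 2q_D = 0, giving q_D = 201/4.
Then q_Y = (207 - 2·(201/4))/4 = 213/8.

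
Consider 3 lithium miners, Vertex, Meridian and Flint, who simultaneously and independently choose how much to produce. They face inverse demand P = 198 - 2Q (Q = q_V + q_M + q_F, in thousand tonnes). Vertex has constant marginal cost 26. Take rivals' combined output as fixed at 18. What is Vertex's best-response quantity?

With rivals' combined output fixed at 18, Vertex's profit is π_V = (198 - 2·18 - 2q_V)q_V - (26q_V) = (162 - 2q_V)q_V - (26q_V).
∂π_V/∂q_V = 136 - 4q_V = 0, so q_V = 34.

34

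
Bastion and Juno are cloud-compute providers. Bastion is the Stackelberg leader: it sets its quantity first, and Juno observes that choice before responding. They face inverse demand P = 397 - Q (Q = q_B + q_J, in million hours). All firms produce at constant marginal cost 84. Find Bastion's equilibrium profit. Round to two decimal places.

Solve by backward induction. Given q_B, the follower Juno maximises π_J = (397 - q_B - q_J)q_J - 84q_J.
∂π_J/∂q_J = 313 - q_B - 2q_J = 0 gives the reaction function q_J = (313 - q_B)/2.
The leader anticipates this reaction. Substituting into P = 397 - Q gives P = 481/2 - (1/2)q_B, so π_B = (481/2 - (1/2)q_B)q_B - 84q_B.
Maximising: ∂π_B/∂q_B = 313/2 - q_B = 0, giving q_B = 313/2.
Then q_J = (313 - 313/2)/2 = 313/4.
Price P = 397 - 939/4 = 649/4.
Bastion's profit: (649/4 - 84)·(313/2) = 12246.1250.

12246.13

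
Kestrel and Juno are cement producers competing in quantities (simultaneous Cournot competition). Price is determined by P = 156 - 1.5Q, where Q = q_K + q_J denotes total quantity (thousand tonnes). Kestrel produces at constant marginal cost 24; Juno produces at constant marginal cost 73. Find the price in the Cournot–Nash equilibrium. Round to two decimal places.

Kestrel's profit: π_K = (156 - 1.5Q)q_K - (24q_K). Setting ∂π_K/∂q_K = 0: 132 - 3q_K - (3/2)(q_J) = 0.
Juno's first-order condition: 83 - 3q_J - (3/2)(q_K) = 0.
Rearranging gives the reaction functions q_K = (132 - (3/2)q_J)/3 and q_J = (83 - (3/2)q_K)/3.
Substituting one into the other gives q_K = 362/9 and q_J = 68/9.
Total output Q = 430/9, so price P = 156 - (3/2)·(430/9) = 253/3.

84.33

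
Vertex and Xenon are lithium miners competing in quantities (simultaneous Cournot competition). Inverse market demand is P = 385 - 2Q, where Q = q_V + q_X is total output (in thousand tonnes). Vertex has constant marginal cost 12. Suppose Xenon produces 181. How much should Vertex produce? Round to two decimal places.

2.75

With the rival's output fixed at 181, Vertex's profit is π_V = (385 - 2·181 - 2q_V)q_V - (12q_V) = (23 - 2q_V)q_V - (12q_V).
∂π_V/∂q_V = 11 - 4q_V = 0, so q_V = 11/4.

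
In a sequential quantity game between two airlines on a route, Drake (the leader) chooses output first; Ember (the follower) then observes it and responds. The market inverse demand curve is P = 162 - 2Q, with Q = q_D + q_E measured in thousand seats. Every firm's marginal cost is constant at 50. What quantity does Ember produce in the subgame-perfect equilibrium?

Solve by backward induction. Given q_D, the follower Ember maximises π_E = (162 - 2q_D - 2q_E)q_E - 50q_E.
Follower FOC: 112 - 2q_D - 4q_E = 0, so q_E(q_D) = (112 - 2q_D)/4.
The leader anticipates this reaction. Substituting into P = 162 - 2Q gives P = 106 - q_D, so π_D = (106 - q_D)q_D - 50q_D.
The leader's first-order condition 56 - 2q_D = 0 yields q_D = 28.
Then q_E = (112 - 2·28)/4 = 14.

14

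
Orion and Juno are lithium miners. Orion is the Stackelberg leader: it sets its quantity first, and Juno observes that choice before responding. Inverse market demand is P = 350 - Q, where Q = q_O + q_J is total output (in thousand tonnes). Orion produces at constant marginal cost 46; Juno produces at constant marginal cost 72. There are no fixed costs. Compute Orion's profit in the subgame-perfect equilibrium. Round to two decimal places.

Solve by backward induction. Given q_O, the follower Juno maximises π_J = (350 - q_O - q_J)q_J - 72q_J.
∂π_J/∂q_J = 278 - q_O - 2q_J = 0 gives the reaction function q_J = (278 - q_O)/2.
Orion substitutes q_J(q_O) into its own profit: π_O = q_O(350 - q_O - (278 - q_O)/2) - 46q_O = (211 - (1/2)q_O)q_O - 46q_O.
The leader's first-order condition 165 - q_O = 0 yields q_O = 165.
Then q_J = (278 - 165)/2 = 113/2.
Price P = 350 - 443/2 = 257/2.
Orion's profit: (257/2 - 46)·165 = 13612.5000.

13612.50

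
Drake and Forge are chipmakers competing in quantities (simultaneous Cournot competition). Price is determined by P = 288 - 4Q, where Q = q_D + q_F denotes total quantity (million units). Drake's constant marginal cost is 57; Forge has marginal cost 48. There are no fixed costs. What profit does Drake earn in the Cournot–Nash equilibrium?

1369

Drake's profit: π_D = (288 - 4Q)q_D - (57q_D). Setting ∂π_D/∂q_D = 0: 231 - 8q_D - 4(q_F) = 0.
Forge's first-order condition: 240 - 8q_F - 4(q_D) = 0.
Best responses: q_D = (231 - 4q_F)/8, q_F = (240 - 4q_D)/8.
Substituting one into the other gives q_D = 37/2 and q_F = 83/4.
Price P = 288 - 4·(157/4) = 131.
Drake's profit: (131 - 57)·(37/2) = 1369.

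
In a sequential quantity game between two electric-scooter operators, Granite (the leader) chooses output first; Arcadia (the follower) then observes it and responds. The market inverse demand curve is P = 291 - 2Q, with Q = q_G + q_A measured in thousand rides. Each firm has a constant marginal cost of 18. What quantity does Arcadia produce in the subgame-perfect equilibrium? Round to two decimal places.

The follower Arcadia best-responds to any q_G: π_A = (291 - 2Q)q_A - 18q_A.
∂π_A/∂q_A = 273 - 2q_G - 4q_A = 0 gives the reaction function q_A = (273 - 2q_G)/4.
The leader anticipates this reaction. Substituting into P = 291 - 2Q gives P = 309/2 - q_G, so π_G = (309/2 - q_G)q_G - 18q_G.
The leader's first-order condition 273/2 - 2q_G = 0 yields q_G = 273/4.
Then q_A = (273 - 2·(273/4))/4 = 273/8.

34.13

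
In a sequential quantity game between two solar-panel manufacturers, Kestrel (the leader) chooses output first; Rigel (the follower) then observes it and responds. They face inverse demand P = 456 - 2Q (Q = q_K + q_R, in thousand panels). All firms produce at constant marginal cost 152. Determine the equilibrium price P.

228

Solve by backward induction. Given q_K, the follower Rigel maximises π_R = (456 - 2q_K - 2q_R)q_R - 152q_R.
∂π_R/∂q_R = 304 - 2q_K - 4q_R = 0 gives the reaction function q_R = (304 - 2q_K)/4.
Kestrel substitutes q_R(q_K) into its own profit: π_K = q_K(456 - 2q_K - (304 - 2q_K)/2) - 152q_K = (304 - q_K)q_K - 152q_K.
Leader FOC: 152 - 2q_K = 0, so q_K = 76.
Then q_R = (304 - 2·76)/4 = 38.
Total output Q = 114, so price P = 456 - 2·114 = 228.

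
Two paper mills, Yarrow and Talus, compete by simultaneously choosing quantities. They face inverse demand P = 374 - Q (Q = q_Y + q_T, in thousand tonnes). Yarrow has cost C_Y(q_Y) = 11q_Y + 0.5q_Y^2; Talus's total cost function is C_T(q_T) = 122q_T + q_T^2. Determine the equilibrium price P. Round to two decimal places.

Yarrow's profit: π_Y = (374 - Q)q_Y - (11q_Y + (1/2)q_Y²). Setting ∂π_Y/∂q_Y = 0: 363 - 3q_Y - (q_T) = 0.
Talus's profit: π_T = (374 - Q)q_T - (122q_T + q_T²). Setting ∂π_T/∂q_T = 0: 252 - 4q_T - (q_Y) = 0.
Best responses: q_Y = (363 - q_T)/3, q_T = (252 - q_Y)/4.
Solving the pair: q_Y = 1200/11, q_T = 393/11.
Total output Q = 1593/11, so price P = 374 - 1593/11 = 229.1818.

229.18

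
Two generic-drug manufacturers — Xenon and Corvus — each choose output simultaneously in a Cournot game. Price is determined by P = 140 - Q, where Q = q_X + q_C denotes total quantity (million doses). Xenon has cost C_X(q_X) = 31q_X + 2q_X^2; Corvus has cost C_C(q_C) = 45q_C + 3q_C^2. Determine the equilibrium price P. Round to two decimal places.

113.66

Xenon's profit: π_X = (140 - Q)q_X - (31q_X + 2q_X²). Setting ∂π_X/∂q_X = 0: 109 - 6q_X - (q_C) = 0.
Corvus's profit: π_C = (140 - Q)q_C - (45q_C + 3q_C²). Setting ∂π_C/∂q_C = 0: 95 - 8q_C - (q_X) = 0.
So q_X = (109 - q_C)/6 and q_C = (95 - q_X)/8.
Substituting one into the other gives q_X = 777/47 and q_C = 461/47.
Total output Q = 1238/47, so price P = 140 - 1238/47 = 113.6596.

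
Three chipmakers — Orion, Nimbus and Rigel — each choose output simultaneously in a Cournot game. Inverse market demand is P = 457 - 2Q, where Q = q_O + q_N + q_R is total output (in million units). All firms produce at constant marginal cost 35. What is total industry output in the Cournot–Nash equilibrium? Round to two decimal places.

158.25

A representative firm's profit is π_i = q_i(457 - 2Q) - 35q_i.
First-order condition (treating rivals' output as given): 422 - 4q_i - 2·Σ_{j≠i} q_j = 0.
With identical firms every q_j equals q_i, so Σ_{j≠i} q_j = 2q_i and 422 = 8q_i, giving q_i = 211/4.
Total output Q = 211/4 + 211/4 + 211/4 = 633/4.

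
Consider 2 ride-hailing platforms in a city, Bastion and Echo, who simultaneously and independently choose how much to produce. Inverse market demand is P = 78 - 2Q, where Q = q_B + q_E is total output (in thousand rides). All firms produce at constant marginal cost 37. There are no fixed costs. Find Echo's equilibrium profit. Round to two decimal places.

93.39

Each firm earns π_i = (78 - 2Q)q_i - 37q_i.
First-order condition (treating rivals' output as given): 41 - 4q_i - 2q_j = 0.
By symmetry each firm produces the same amount; substituting q_j = q_i yields q_i = 41/6.
Price P = 78 - 2·(41/3) = 152/3.
Echo's profit: (152/3 - 37)·(41/6) = 1681/18.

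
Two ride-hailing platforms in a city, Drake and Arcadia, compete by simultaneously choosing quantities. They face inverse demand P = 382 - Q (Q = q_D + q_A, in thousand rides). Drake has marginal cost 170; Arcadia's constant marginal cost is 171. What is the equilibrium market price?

Drake's profit: π_D = (382 - Q)q_D - (170q_D). Setting ∂π_D/∂q_D = 0: 212 - 2q_D - (q_A) = 0.
Arcadia's profit: π_A = (382 - Q)q_A - (171q_A). Setting ∂π_A/∂q_A = 0: 211 - 2q_A - (q_D) = 0.
So q_D = (212 - q_A)/2 and q_A = (211 - q_D)/2.
Solving the pair: q_D = 71, q_A = 70.
Total output Q = 141, so price P = 382 - 141 = 241.

241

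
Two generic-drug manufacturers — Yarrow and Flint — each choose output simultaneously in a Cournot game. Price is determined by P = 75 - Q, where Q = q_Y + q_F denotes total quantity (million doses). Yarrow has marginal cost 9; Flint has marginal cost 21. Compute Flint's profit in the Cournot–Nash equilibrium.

Yarrow's profit: π_Y = (75 - Q)q_Y - (9q_Y). Setting ∂π_Y/∂q_Y = 0: 66 - 2q_Y - (q_F) = 0.
Flint's first-order condition: 54 - 2q_F - (q_Y) = 0.
Best responses: q_Y = (66 - q_F)/2, q_F = (54 - q_Y)/2.
Substituting one into the other gives q_Y = 26 and q_F = 14.
Price P = 75 - 40 = 35.
Flint's profit: (35 - 21)·14 = 196.

196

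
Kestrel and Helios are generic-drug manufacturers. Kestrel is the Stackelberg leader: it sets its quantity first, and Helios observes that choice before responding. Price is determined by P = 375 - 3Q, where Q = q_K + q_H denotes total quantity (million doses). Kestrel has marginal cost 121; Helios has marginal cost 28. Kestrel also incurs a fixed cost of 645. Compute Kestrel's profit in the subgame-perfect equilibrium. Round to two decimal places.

435.04

Solve by backward induction. Given q_K, the follower Helios maximises π_H = (375 - 3q_K - 3q_H)q_H - 28q_H.
∂π_H/∂q_H = 347 - 3q_K - 6q_H = 0 gives the reaction function q_H = (347 - 3q_K)/6.
Kestrel substitutes q_H(q_K) into its own profit: π_K = q_K(375 - 3q_K - (347 - 3q_K)/2) - 121q_K = (403/2 - (3/2)q_K)q_K - 121q_K.
The leader's first-order condition 161/2 - 3q_K = 0 yields q_K = 161/6.
Then q_H = (347 - 3·(161/6))/6 = 533/12.
Price P = 375 - 3·(285/4) = 645/4.
Kestrel's profit: (645/4 - 121)·(161/6) - 645 = 435.0417.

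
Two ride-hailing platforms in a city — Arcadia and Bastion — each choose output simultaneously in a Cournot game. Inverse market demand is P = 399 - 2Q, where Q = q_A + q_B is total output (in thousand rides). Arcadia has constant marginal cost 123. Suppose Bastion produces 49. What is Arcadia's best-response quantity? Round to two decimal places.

44.50

With the rival's output fixed at 49, Arcadia's profit is π_A = (399 - 2·49 - 2q_A)q_A - (123q_A) = (301 - 2q_A)q_A - (123q_A).
∂π_A/∂q_A = 178 - 4q_A = 0, so q_A = 89/2.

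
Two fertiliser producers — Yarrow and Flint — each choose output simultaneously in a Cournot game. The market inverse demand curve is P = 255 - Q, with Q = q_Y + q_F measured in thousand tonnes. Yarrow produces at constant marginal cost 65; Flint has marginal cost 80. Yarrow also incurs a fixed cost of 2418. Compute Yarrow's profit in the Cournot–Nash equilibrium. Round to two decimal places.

2251.44

Yarrow's profit: π_Y = (255 - Q)q_Y - (65q_Y). Setting ∂π_Y/∂q_Y = 0: 190 - 2q_Y - (q_F) = 0.
Flint's profit: π_F = (255 - Q)q_F - (80q_F). Setting ∂π_F/∂q_F = 0: 175 - 2q_F - (q_Y) = 0.
Rearranging gives the reaction functions q_Y = (190 - q_F)/2 and q_F = (175 - q_Y)/2.
Solving the pair: q_Y = 205/3, q_F = 160/3.
Price P = 255 - 365/3 = 400/3.
Yarrow's profit: (400/3 - 65)·(205/3) - 2418 = 2251.4444.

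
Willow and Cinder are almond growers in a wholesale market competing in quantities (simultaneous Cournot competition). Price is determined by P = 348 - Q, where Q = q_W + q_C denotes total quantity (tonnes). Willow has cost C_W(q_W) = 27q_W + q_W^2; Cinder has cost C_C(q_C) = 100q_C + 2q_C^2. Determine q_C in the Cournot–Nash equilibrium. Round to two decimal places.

29.17

Willow's profit: π_W = (348 - Q)q_W - (27q_W + q_W²). Setting ∂π_W/∂q_W = 0: 321 - 4q_W - (q_C) = 0.
Cinder's profit: π_C = (348 - Q)q_C - (100q_C + 2q_C²). Setting ∂π_C/∂q_C = 0: 248 - 6q_C - (q_W) = 0.
Best responses: q_W = (321 - q_C)/4, q_C = (248 - q_W)/6.
Substituting one into the other gives q_W = 1678/23 and q_C = 671/23.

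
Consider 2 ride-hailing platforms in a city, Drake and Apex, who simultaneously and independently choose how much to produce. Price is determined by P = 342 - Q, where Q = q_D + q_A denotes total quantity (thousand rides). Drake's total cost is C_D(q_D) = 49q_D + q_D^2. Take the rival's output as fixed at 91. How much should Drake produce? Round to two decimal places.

With the rival's output fixed at 91, Drake's profit is π_D = (342 - 91 - q_D)q_D - (49q_D + q_D²) = (251 - q_D)q_D - (49q_D + q_D²).
∂π_D/∂q_D = 202 - 4q_D = 0, so q_D = 101/2.

50.50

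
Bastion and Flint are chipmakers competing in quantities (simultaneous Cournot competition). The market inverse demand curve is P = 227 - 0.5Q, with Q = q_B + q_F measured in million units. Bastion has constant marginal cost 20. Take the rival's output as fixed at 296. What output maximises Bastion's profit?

59

With the rival's output fixed at 296, Bastion's profit is π_B = (227 - (1/2)·296 - (1/2)q_B)q_B - (20q_B) = (79 - (1/2)q_B)q_B - (20q_B).
∂π_B/∂q_B = 59 - q_B = 0, so q_B = 59.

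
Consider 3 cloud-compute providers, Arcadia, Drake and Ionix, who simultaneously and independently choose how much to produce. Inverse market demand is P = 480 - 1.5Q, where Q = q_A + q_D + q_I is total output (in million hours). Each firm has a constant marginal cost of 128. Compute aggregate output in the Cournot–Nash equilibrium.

176

A representative firm's profit is π_i = q_i(480 - 1.5Q) - 128q_i.
Setting ∂π_i/∂q_i = 0 with rivals' quantities fixed: 352 - 3q_i - (3/2)·Σ_{j≠i} q_j = 0.
By symmetry each firm produces the same amount; substituting Σ_{j≠i} q_j = 2q_i yields q_i = 352/6 = 176/3.
Total output Q = 176/3 + 176/3 + 176/3 = 176.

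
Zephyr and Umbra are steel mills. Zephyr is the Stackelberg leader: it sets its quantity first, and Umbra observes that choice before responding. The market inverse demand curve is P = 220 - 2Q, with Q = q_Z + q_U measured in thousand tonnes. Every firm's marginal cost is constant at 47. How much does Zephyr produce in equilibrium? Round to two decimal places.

43.25

Solve by backward induction. Given q_Z, the follower Umbra maximises π_U = (220 - 2q_Z - 2q_U)q_U - 47q_U.
∂π_U/∂q_U = 173 - 2q_Z - 4q_U = 0 gives the reaction function q_U = (173 - 2q_Z)/4.
Zephyr substitutes q_U(q_Z) into its own profit: π_Z = q_Z(220 - 2q_Z - (173 - 2q_Z)/2) - 47q_Z = (267/2 - q_Z)q_Z - 47q_Z.
The leader's first-order condition 173/2 - 2q_Z = 0 yields q_Z = 173/4.
Then q_U = (173 - 2·(173/4))/4 = 173/8.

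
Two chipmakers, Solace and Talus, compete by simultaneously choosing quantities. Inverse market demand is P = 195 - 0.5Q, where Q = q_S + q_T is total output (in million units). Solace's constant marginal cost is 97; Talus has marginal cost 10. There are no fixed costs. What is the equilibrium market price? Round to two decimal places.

Solace's profit: π_S = (195 - 0.5Q)q_S - (97q_S). Setting ∂π_S/∂q_S = 0: 98 - q_S - (1/2)(q_T) = 0.
Talus's first-order condition: 185 - q_T - (1/2)(q_S) = 0.
Rearranging gives the reaction functions q_S = (98 - (1/2)q_T) and q_T = (185 - (1/2)q_S).
Solving the pair: q_S = 22/3, q_T = 544/3.
Total output Q = 566/3, so price P = 195 - (1/2)·(566/3) = 302/3.

100.67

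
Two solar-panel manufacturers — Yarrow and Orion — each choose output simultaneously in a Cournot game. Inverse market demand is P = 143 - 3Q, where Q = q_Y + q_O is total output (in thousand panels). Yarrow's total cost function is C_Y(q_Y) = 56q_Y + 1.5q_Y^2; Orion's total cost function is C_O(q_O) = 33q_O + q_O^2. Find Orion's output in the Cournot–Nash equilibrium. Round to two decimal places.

Yarrow's profit: π_Y = (143 - 3Q)q_Y - (56q_Y + (3/2)q_Y²). Setting ∂π_Y/∂q_Y = 0: 87 - 9q_Y - 3(q_O) = 0.
Orion's profit: π_O = (143 - 3Q)q_O - (33q_O + q_O²). Setting ∂π_O/∂q_O = 0: 110 - 8q_O - 3(q_Y) = 0.
Rearranging gives the reaction functions q_Y = (87 - 3q_O)/9 and q_O = (110 - 3q_Y)/8.
Substituting one into the other gives q_Y = 122/21 and q_O = 81/7.

11.57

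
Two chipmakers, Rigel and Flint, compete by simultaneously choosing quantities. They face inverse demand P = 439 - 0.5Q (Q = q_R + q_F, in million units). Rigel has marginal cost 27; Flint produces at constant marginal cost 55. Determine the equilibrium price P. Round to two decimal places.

Rigel's profit: π_R = (439 - 0.5Q)q_R - (27q_R). Setting ∂π_R/∂q_R = 0: 412 - q_R - (1/2)(q_F) = 0.
Flint's first-order condition: 384 - q_F - (1/2)(q_R) = 0.
Best responses: q_R = (412 - (1/2)q_F), q_F = (384 - (1/2)q_R).
Substituting one into the other gives q_R = 880/3 and q_F = 712/3.
Total output Q = 1592/3, so price P = 439 - (1/2)·(1592/3) = 521/3.

173.67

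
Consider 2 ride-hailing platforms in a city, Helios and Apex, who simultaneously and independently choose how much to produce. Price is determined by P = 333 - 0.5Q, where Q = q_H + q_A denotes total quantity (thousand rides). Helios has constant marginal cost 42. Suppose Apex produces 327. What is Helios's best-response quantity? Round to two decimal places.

With the rival's output fixed at 327, Helios's profit is π_H = (333 - (1/2)·327 - (1/2)q_H)q_H - (42q_H) = (339/2 - (1/2)q_H)q_H - (42q_H).
∂π_H/∂q_H = 255/2 - q_H = 0, so q_H = 255/2.

127.50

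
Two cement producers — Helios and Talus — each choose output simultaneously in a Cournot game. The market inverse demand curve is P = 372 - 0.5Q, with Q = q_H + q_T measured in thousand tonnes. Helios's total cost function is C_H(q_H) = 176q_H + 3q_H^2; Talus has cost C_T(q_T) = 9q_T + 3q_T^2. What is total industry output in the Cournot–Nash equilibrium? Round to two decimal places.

Helios's profit: π_H = (372 - 0.5Q)q_H - (176q_H + 3q_H²). Setting ∂π_H/∂q_H = 0: 196 - 7q_H - (1/2)(q_T) = 0.
Talus's first-order condition: 363 - 7q_T - (1/2)(q_H) = 0.
So q_H = (196 - (1/2)q_T)/7 and q_T = (363 - (1/2)q_H)/7.
Substituting one into the other gives q_H = 24.4205 and q_T = 50.1128.
Total output Q = 24.4205 + 50.1128 = 1118/15.

74.53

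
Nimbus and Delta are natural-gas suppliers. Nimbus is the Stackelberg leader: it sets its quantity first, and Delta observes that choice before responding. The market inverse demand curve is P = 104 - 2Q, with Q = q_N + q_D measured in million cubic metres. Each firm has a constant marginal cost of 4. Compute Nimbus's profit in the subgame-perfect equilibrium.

Solve by backward induction. Given q_N, the follower Delta maximises π_D = (104 - 2q_N - 2q_D)q_D - 4q_D.
Setting the follower's marginal profit to zero, 100 - 2q_N - 4q_D = 0, i.e. q_D = (100 - 2q_N)/4.
The leader anticipates this reaction. Substituting into P = 104 - 2Q gives P = 54 - q_N, so π_N = (54 - q_N)q_N - 4q_N.
The leader's first-order condition 50 - 2q_N = 0 yields q_N = 25.
Then q_D = (100 - 2·25)/4 = 25/2.
Price P = 104 - 2·(75/2) = 29.
Nimbus's profit: (29 - 4)·25 = 625.

625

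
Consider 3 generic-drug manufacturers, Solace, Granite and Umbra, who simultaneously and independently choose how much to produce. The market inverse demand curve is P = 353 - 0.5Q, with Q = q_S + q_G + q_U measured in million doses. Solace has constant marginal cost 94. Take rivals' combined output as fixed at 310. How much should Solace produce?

104

With rivals' combined output fixed at 310, Solace's profit is π_S = (353 - (1/2)·310 - (1/2)q_S)q_S - (94q_S) = (198 - (1/2)q_S)q_S - (94q_S).
∂π_S/∂q_S = 104 - q_S = 0, so q_S = 104.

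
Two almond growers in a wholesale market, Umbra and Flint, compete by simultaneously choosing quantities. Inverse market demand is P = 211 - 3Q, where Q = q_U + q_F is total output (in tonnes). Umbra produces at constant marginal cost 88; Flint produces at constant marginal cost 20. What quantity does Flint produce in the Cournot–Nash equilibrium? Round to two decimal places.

Umbra's profit: π_U = (211 - 3Q)q_U - (88q_U). Setting ∂π_U/∂q_U = 0: 123 - 6q_U - 3(q_F) = 0.
Flint's first-order condition: 191 - 6q_F - 3(q_U) = 0.
Best responses: q_U = (123 - 3q_F)/6, q_F = (191 - 3q_U)/6.
Substituting one into the other gives q_U = 55/9 and q_F = 259/9.

28.78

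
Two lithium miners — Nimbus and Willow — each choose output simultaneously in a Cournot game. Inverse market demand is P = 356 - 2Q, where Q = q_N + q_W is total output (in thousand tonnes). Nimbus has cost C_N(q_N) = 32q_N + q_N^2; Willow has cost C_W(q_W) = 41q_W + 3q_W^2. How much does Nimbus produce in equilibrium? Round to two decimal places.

46.61

Nimbus's profit: π_N = (356 - 2Q)q_N - (32q_N + q_N²). Setting ∂π_N/∂q_N = 0: 324 - 6q_N - 2(q_W) = 0.
Willow's first-order condition: 315 - 10q_W - 2(q_N) = 0.
Best responses: q_N = (324 - 2q_W)/6, q_W = (315 - 2q_N)/10.
Solving the pair: q_N = 1305/28, q_W = 621/28.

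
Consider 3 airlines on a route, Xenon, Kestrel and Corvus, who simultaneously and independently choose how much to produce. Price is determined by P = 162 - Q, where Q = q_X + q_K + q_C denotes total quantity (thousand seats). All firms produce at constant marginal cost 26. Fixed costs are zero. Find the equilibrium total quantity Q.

A representative firm's profit is π_i = q_i(162 - Q) - 26q_i.
First-order condition (treating rivals' output as given): 136 - 2q_i - Σ_{j≠i} q_j = 0.
By symmetry each firm produces the same amount; substituting Σ_{j≠i} q_j = 2q_i yields q_i = 136/4 = 34.
Total output Q = 34 + 34 + 34 = 102.

102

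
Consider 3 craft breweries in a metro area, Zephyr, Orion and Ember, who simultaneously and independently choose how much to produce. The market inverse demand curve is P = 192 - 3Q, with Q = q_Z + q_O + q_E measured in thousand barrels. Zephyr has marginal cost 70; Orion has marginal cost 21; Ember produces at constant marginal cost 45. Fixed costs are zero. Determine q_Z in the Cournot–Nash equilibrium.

4

Zephyr's profit: π_Z = (192 - 3Q)q_Z - (70q_Z). Setting ∂π_Z/∂q_Z = 0: 122 - 6q_Z - 3(q_O + q_E) = 0.
Orion's first-order condition: 171 - 6q_O - 3(q_Z + q_E) = 0.
Ember's first-order condition: 147 - 6q_E - 3(q_Z + q_O) = 0.
Adding the 3 first-order conditions: 440 − 12Q = 0, so Q = 110/3.
Back-substituting: q_Z = (122 − 110)/3 = 4, q_O = (171 − 110)/3 = 61/3, q_E = (147 − 110)/3 = 37/3.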